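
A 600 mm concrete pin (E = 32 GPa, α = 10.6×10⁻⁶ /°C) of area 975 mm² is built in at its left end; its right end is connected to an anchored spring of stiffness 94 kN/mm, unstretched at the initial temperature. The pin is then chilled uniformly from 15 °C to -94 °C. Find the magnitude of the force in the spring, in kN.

Free thermal contraction: δ_free = αΔT L = 10.6×10⁻⁶ × 109 × 600 = 0.6932 mm.
With a force P in the spring, the elastic change of the pin is PL/(AE) and that of the spring is P/k; compatibility requires their sum to equal δ_free.
P [ L/(AE) + 1/k ] = δ_free → P [ 600/(975×32×10³) + 1/(94×10³) ] = 0.6932.
P = 0.6932 / 2.987×10⁻⁵ = 23210 N.

P ≈ 23.2 kN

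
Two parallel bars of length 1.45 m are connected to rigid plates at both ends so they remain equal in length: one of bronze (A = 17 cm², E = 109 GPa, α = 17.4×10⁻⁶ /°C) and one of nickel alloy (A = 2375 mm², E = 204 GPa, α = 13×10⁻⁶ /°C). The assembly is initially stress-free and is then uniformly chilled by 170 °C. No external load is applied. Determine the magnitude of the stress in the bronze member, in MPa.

σ ≈ 59 MPa (tensile)

Equilibrium of a rigid end plate with no external load gives equal and opposite internal forces ±P in the two members. Since α_{bronze} > α_{nickel alloy}, cooling drives the bronze into tension and the nickel alloy into compression.
Setting the final lengths equal and cancelling L: (α₁ − α₂)ΔT = P/(A₁E₁) + P/(A₂E₂).
|α₁ − α₂|·ΔT = 4.4×10⁻⁶ × 170 = 0.000748.
1/(A₁E₁) + 1/(A₂E₂) = 1/(1700×109×10³) + 1/(2375×204×10³) = 7.461×10⁻⁹ N⁻¹.
So P = 0.000748 / 7.461×10⁻⁹ = 100.3 kN.
σ_{bronze} = P/A₁ = 100300/1700 = 58.98 MPa, tensile.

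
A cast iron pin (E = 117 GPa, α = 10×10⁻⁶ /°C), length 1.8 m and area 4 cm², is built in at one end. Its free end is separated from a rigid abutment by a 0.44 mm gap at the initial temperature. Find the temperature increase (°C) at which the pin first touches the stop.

Contact occurs when the free expansion equals the gap: αΔT L = 0.44 mm.
So ΔT = g/(αL) = 0.44/(10×10⁻⁶ × 1800) = 24.44 °C.

ΔT ≈ 24.4 °C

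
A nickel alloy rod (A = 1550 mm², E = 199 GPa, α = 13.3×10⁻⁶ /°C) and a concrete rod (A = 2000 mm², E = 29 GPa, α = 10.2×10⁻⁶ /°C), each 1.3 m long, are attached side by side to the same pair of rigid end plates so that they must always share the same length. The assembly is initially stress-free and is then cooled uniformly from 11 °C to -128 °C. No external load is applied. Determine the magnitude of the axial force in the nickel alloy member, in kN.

P ≈ 21 kN (tensile in the nickel alloy)

Both members must finish at the same length. With the larger α, the nickel alloy tends to over-contract; the plates restrain it, putting the nickel alloy in tension and the concrete in compression. With no external load the two internal forces are equal and opposite, magnitude P.
Compatibility of the two members (thermal + elastic change equal): (α₁ − α₂)ΔT = P·[1/(A₁E₁) + 1/(A₂E₂)].
|α₁ − α₂|·ΔT = 3.1×10⁻⁶ × 139 = 0.0004309.
1/(A₁E₁) + 1/(A₂E₂) = 1/(1550×199×10³) + 1/(2000×29×10³) = 2.048×10⁻⁸ N⁻¹.
P = 0.0004309 / 2.048×10⁻⁸ = 21040 N = 21.04 kN.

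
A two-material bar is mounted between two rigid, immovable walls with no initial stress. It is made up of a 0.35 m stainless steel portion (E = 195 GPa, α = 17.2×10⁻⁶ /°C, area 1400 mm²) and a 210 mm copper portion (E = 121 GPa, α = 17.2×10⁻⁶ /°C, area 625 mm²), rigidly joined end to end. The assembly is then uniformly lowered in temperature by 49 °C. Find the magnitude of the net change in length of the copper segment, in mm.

|ΔL| ≈ 0.146 mm

With the walls removed the bar would change length by δ_free = Σ αᵢΔT Lᵢ = 17.2×10⁻⁶×49×350 + 17.2×10⁻⁶×49×210 = 0.472 mm.
Since the ends are fixed, an axial force P builds up, equal in every segment, with P · Σ Lᵢ/(AᵢEᵢ) = δ_free.
Σ Lᵢ/(AᵢEᵢ) = 350/(1400×195×10³) + 210/(625×121×10³) = 4.059×10⁻⁶ mm/N.
Hence P = δ_free / Σ(L/AE) = 0.472/4.059×10⁻⁶ = 116.3 kN (tensile).
For the copper segment, free thermal change = 17.2×10⁻⁶×49×210 = 0.177 mm and elastic change from P = 116300×210/(625×121×10³) = 0.3229 mm; these oppose, so the net change is 0.146 mm (segment lengthens).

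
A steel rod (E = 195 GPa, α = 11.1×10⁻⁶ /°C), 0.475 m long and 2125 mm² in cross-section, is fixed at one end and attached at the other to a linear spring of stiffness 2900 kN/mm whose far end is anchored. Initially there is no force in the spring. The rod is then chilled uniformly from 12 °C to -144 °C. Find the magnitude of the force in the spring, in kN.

If the spring were absent the rod would shorten by αΔT L = 11.1×10⁻⁶ × 156 × 475 = 0.8225 mm.
With a force P in the spring, the elastic change of the rod is PL/(AE) and that of the spring is P/k; compatibility requires their sum to equal δ_free.
So P = δ_free / [L/(AE) + 1/k] = 0.8225 / [ 475/(2125×195×10³) + 1/(2900×10³) ].
P = 0.8225 / 1.491×10⁻⁶ = 551600 N.

P ≈ 552 kN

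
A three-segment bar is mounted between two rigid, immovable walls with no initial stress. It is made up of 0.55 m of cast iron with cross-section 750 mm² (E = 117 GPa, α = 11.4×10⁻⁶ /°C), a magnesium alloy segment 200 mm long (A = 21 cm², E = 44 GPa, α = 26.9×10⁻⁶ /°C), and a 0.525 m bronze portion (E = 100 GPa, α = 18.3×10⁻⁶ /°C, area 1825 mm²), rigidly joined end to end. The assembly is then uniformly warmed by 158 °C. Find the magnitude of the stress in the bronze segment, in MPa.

With the walls removed the bar would change length by δ_free = Σ αᵢΔT Lᵢ = 11.4×10⁻⁶×158×550 + 26.9×10⁻⁶×158×200 + 18.3×10⁻⁶×158×525 = 3.359 mm.
The walls prevent any net length change, so an axial force P (same in every segment) develops. Compatibility: P · Σ Lᵢ/(AᵢEᵢ) = δ_free.
Σ Lᵢ/(AᵢEᵢ) = 550/(750×117×10³) + 200/(2100×44×10³) + 525/(1825×100×10³) = 1.131×10⁻⁵ mm/N.
Hence P = δ_free / Σ(L/AE) = 3.359/1.131×10⁻⁵ = 297 kN (compressive).
σ_{bronze} = P / A = 297000 / 1825 = 162.7 MPa.

σ ≈ 163 MPa (compressive)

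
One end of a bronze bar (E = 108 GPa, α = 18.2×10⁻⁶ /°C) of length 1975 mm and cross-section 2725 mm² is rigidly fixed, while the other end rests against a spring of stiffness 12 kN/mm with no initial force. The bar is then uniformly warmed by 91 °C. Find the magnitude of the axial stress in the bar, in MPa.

Free thermal expansion: δ_free = αΔT L = 18.2×10⁻⁶ × 91 × 1975 = 3.271 mm.
With a force P in the spring, the elastic change of the bar is PL/(AE) and that of the spring is P/k; compatibility requires their sum to equal δ_free.
P [ L/(AE) + 1/k ] = δ_free → P [ 1975/(2725×108×10³) + 1/(12×10³) ] = 3.271.
P = 3.271 / 9.004×10⁻⁵ = 36330 N.
σ = P/A = 36330/2725 = 13.33 MPa.

σ ≈ 13.3 MPa (compressive)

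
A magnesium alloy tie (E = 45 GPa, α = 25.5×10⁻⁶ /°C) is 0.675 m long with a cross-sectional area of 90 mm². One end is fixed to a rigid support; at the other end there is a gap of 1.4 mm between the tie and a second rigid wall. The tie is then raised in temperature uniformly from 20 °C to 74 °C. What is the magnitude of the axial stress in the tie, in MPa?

σ ≈ 0 MPa

If the wall were absent the tie would grow by αΔT L = 25.5×10⁻⁶ × 54 × 675 = 0.9295 mm.
Since δ_free = 0.929 mm is less than the 1.4 mm gap, the tie never touches the wall. No axial force develops.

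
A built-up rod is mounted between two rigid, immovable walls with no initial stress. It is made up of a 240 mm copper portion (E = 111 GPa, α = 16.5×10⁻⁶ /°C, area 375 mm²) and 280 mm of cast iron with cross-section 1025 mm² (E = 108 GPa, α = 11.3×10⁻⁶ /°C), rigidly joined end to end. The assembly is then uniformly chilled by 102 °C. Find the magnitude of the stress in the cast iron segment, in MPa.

If the supports were absent, the total length change would be Σ αᵢΔT Lᵢ = 16.5×10⁻⁶×102×240 + 11.3×10⁻⁶×102×280 = 0.7266 mm.
The walls prevent any net length change, so an axial force P (same in every segment) develops. Compatibility: P · Σ Lᵢ/(AᵢEᵢ) = δ_free.
Σ Lᵢ/(AᵢEᵢ) = 240/(375×111×10³) + 280/(1025×108×10³) = 8.295×10⁻⁶ mm/N.
Hence P = δ_free / Σ(L/AE) = 0.7266/8.295×10⁻⁶ = 87.6 kN (tensile).
σ_{cast iron} = P / A = 87600 / 1025 = 85.46 MPa.

σ ≈ 85.5 MPa (tensile)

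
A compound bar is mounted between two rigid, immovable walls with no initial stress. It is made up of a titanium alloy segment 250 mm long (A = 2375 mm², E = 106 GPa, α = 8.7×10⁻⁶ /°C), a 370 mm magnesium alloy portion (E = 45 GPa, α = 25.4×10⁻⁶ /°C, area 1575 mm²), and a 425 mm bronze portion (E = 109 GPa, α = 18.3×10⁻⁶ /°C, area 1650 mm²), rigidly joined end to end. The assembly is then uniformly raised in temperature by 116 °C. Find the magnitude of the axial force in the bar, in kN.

P ≈ 262 kN (compressive)

Free thermal expansion of the whole bar: Σ αᵢΔT Lᵢ = 8.7×10⁻⁶×116×250 + 25.4×10⁻⁶×116×370 + 18.3×10⁻⁶×116×425 = 2.245 mm.
The rigid supports impose zero overall length change; the single axial force P common to all segments must satisfy P Σ Lᵢ/(AᵢEᵢ) = δ_free.
The series flexibility is Σ Lᵢ/(AᵢEᵢ) = 250/(2375×106×10³) + 370/(1575×45×10³) + 425/(1650×109×10³) = 8.577×10⁻⁶ mm/N.
Hence P = δ_free / Σ(L/AE) = 2.245/8.577×10⁻⁶ = 261.7 kN (compressive).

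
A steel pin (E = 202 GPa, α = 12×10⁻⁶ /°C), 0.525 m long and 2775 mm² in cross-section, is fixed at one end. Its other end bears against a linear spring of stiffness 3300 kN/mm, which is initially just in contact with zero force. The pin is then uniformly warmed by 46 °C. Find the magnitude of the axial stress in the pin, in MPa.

If the spring were absent the pin would lengthen by αΔT L = 12×10⁻⁶ × 46 × 525 = 0.2898 mm.
Let P be the compressive force at the spring. The pin shortens elastically by PL/(AE) and the spring compresses by P/k; together these equal δ_free.
P [ L/(AE) + 1/k ] = δ_free → P [ 525/(2775×202×10³) + 1/(3300×10³) ] = 0.2898.
P = 0.2898 / 1.24×10⁻⁶ = 233800 N.
σ = P/A = 233800/2775 = 84.25 MPa.

σ ≈ 84.2 MPa (compressive)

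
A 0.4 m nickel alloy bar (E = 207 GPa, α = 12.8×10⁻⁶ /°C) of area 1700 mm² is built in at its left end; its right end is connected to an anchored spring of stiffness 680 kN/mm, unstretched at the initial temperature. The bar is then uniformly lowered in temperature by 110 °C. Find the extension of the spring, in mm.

If the spring were absent the bar would shorten by αΔT L = 12.8×10⁻⁶ × 110 × 400 = 0.5632 mm.
With a force P in the spring, the elastic change of the bar is PL/(AE) and that of the spring is P/k; compatibility requires their sum to equal δ_free.
P [ L/(AE) + 1/k ] = δ_free → P [ 400/(1700×207×10³) + 1/(680×10³) ] = 0.5632.
P = 0.5632 / 2.607×10⁻⁶ = 216000 N.
Spring extension = P/k = 216000/(680×10³) = 0.3177 mm.

δ ≈ 0.318 mm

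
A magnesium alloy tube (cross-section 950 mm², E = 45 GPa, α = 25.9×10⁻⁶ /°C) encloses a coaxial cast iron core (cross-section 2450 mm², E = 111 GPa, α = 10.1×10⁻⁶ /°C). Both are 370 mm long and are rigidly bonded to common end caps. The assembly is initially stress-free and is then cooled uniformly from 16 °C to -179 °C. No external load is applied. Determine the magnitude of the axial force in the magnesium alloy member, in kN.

P ≈ 114 kN (tensile in the magnesium alloy)

The magnesium alloy has the larger α, so on cooling it would change length more than the cast iron if both were free. The rigid plates force a common final length, so the magnesium alloy is put into tension and the cast iron into compression, with equal and opposite forces P (no external load).
Equating the net (thermal + elastic) strains gives |α₁ − α₂|·ΔT = P·[1/(A₁E₁) + 1/(A₂E₂)].
|α₁ − α₂|·ΔT = 15.8×10⁻⁶ × 195 = 0.003081.
1/(A₁E₁) + 1/(A₂E₂) = 1/(950×45×10³) + 1/(2450×111×10³) = 2.707×10⁻⁸ N⁻¹.
P = 0.003081 / 2.707×10⁻⁸ = 113800 N = 113.8 kN.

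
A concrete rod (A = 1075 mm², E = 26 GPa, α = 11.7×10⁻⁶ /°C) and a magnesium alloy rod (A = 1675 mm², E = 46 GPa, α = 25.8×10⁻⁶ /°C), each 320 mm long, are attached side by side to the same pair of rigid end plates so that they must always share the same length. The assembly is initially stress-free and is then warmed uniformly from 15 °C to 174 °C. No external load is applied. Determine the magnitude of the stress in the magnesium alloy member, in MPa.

Both members must finish at the same length. With the larger α, the magnesium alloy tends to over-expand; the plates restrain it, putting the magnesium alloy in compression and the concrete in tension. With no external load the two internal forces are equal and opposite, magnitude P.
Equating the net (thermal + elastic) strains gives |α₁ − α₂|·ΔT = P·[1/(A₁E₁) + 1/(A₂E₂)].
|α₁ − α₂|·ΔT = 14.1×10⁻⁶ × 159 = 0.002242.
1/(A₁E₁) + 1/(A₂E₂) = 1/(1075×26×10³) + 1/(1675×46×10³) = 4.876×10⁻⁸ N⁻¹.
So P = 0.002242 / 4.876×10⁻⁸ = 45.98 kN.
σ_{magnesium alloy} = P/A₂ = 45980/1675 = 27.45 MPa, compressive.

σ ≈ 27.5 MPa (compressive)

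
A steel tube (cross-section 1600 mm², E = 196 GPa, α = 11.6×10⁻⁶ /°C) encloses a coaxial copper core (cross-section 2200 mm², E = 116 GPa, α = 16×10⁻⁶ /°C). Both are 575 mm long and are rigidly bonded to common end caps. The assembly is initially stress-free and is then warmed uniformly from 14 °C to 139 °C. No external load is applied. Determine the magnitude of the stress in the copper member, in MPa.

σ ≈ 35.2 MPa (compressive)

Both members must finish at the same length. With the larger α, the copper tends to over-expand; the plates restrain it, putting the copper in compression and the steel in tension. With no external load the two internal forces are equal and opposite, magnitude P.
Equating the net (thermal + elastic) strains gives |α₁ − α₂|·ΔT = P·[1/(A₁E₁) + 1/(A₂E₂)].
|α₁ − α₂|·ΔT = 4.4×10⁻⁶ × 125 = 0.00055.
1/(A₁E₁) + 1/(A₂E₂) = 1/(1600×196×10³) + 1/(2200×116×10³) = 7.107×10⁻⁹ N⁻¹.
P = 0.00055 / 7.107×10⁻⁹ = 77390 N = 77.39 kN.
σ_{copper} = P/A₂ = 77390/2200 = 35.18 MPa, compressive.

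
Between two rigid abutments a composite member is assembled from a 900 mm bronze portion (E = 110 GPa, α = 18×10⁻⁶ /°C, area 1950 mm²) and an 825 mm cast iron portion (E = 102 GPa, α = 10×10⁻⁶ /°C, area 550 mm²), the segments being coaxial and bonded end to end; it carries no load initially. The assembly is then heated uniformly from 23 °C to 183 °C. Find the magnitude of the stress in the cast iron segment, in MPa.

σ ≈ 376 MPa (compressive)

If the supports were absent, the total length change would be Σ αᵢΔT Lᵢ = 18×10⁻⁶×160×900 + 10×10⁻⁶×160×825 = 3.912 mm.
The walls prevent any net length change, so an axial force P (same in every segment) develops. Compatibility: P · Σ Lᵢ/(AᵢEᵢ) = δ_free.
Σ Lᵢ/(AᵢEᵢ) = 900/(1950×110×10³) + 825/(550×102×10³) = 1.89×10⁻⁵ mm/N.
Hence P = δ_free / Σ(L/AE) = 3.912/1.89×10⁻⁵ = 207 kN (compressive).
σ_{cast iron} = P / A = 207000 / 550 = 376.3 MPa.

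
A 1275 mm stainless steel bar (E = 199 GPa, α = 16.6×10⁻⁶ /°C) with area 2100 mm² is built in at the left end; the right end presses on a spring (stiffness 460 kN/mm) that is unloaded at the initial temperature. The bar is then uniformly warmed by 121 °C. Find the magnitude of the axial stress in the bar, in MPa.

σ ≈ 233 MPa (compressive)

If the spring were absent the bar would lengthen by αΔT L = 16.6×10⁻⁶ × 121 × 1275 = 2.561 mm.
Let P be the compressive force at the spring. The bar shortens elastically by PL/(AE) and the spring compresses by P/k; together these equal δ_free.
So P = δ_free / [L/(AE) + 1/k] = 2.561 / [ 1275/(2100×199×10³) + 1/(460×10³) ].
P = 2.561 / 5.225×10⁻⁶ = 490100 N.
σ = P/A = 490100/2100 = 233.4 MPa.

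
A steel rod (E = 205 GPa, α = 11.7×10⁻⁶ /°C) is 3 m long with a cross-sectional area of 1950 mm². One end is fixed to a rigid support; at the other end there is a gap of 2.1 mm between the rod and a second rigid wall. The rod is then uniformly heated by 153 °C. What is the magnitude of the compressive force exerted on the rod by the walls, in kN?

P ≈ 436 kN

Free thermal elongation = αΔT L = 11.7×10⁻⁶ × 153 × 3000 = 5.37 mm.
After closing the 2.1 mm clearance, 5.37 − 2.1 = 3.27 mm of expansion remains to be suppressed by the wall.
So σ = E(δ_free − g)/L = 205×10³ × 3.27/3000 = 223.5 MPa.
Force on the wall = σA = 223.5 × 1950 mm² = 435.8 kN.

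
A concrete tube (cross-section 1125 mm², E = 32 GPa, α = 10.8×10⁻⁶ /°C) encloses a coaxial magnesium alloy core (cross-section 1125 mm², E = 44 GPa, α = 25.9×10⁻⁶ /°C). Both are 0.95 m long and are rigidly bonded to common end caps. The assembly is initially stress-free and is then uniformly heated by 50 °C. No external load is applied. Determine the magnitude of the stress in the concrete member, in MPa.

Both members must finish at the same length. With the larger α, the magnesium alloy tends to over-expand; the plates restrain it, putting the magnesium alloy in compression and the concrete in tension. With no external load the two internal forces are equal and opposite, magnitude P.
Equating the net (thermal + elastic) strains gives |α₁ − α₂|·ΔT = P·[1/(A₁E₁) + 1/(A₂E₂)].
|α₁ − α₂|·ΔT = 15.1×10⁻⁶ × 50 = 0.000755.
1/(A₁E₁) + 1/(A₂E₂) = 1/(1125×32×10³) + 1/(1125×44×10³) = 4.798×10⁻⁸ N⁻¹.
P = 0.000755 / 4.798×10⁻⁸ = 15740 N = 15.74 kN.
σ_{concrete} = P/A₁ = 15740/1125 = 13.99 MPa, tensile.

σ ≈ 14 MPa (tensile)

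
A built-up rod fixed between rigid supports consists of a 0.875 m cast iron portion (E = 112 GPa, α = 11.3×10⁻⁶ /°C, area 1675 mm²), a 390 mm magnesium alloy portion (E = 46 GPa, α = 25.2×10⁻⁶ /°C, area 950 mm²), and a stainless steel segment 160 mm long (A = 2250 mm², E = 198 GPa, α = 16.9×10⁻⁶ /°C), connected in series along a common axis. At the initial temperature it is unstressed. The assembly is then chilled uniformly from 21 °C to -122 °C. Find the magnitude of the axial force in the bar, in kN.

P ≈ 230 kN (tensile)

If the supports were absent, the total length change would be Σ αᵢΔT Lᵢ = 11.3×10⁻⁶×143×875 + 25.2×10⁻⁶×143×390 + 16.9×10⁻⁶×143×160 = 3.206 mm.
The walls prevent any net length change, so an axial force P (same in every segment) develops. Compatibility: P · Σ Lᵢ/(AᵢEᵢ) = δ_free.
Σ Lᵢ/(AᵢEᵢ) = 875/(1675×112×10³) + 390/(950×46×10³) + 160/(2250×198×10³) = 1.395×10⁻⁵ mm/N.
So P = 3.206 / 1.395×10⁻⁵ = 229.9 kN, tensile.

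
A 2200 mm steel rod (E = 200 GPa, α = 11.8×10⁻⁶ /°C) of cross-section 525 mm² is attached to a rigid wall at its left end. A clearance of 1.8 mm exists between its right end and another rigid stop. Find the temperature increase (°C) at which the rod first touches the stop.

ΔT ≈ 69.3 °C

Contact occurs when the free expansion equals the gap: αΔT L = 1.8 mm.
So ΔT = g/(αL) = 1.8/(11.8×10⁻⁶ × 2200) = 69.34 °C.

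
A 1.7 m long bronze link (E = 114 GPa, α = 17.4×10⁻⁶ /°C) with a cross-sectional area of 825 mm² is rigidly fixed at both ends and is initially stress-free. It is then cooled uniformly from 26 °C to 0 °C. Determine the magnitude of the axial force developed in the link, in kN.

P ≈ 42.5 kN (tensile)

The ends cannot move, so σ = EαΔT = 114×10³ × 17.4×10⁻⁶ × 26 = 51.57 MPa.
P = AEαΔT = 825 × 114×10³ × 17.4×10⁻⁶ × 26 = 42.55 kN (tensile).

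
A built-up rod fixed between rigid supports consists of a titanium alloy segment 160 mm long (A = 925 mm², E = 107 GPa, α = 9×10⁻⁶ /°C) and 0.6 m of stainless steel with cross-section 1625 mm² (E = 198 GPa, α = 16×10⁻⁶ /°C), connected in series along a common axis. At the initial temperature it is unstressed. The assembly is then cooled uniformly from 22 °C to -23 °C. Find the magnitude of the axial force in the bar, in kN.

P ≈ 143 kN (tensile)

If the supports were absent, the total length change would be Σ αᵢΔT Lᵢ = 9×10⁻⁶×45×160 + 16×10⁻⁶×45×600 = 0.4968 mm.
Since the ends are fixed, an axial force P builds up, equal in every segment, with P · Σ Lᵢ/(AᵢEᵢ) = δ_free.
Σ Lᵢ/(AᵢEᵢ) = 160/(925×107×10³) + 600/(1625×198×10³) = 3.481×10⁻⁶ mm/N.
P = 0.4968 / 3.481×10⁻⁶ = 142700 N = 142.7 kN, tensile.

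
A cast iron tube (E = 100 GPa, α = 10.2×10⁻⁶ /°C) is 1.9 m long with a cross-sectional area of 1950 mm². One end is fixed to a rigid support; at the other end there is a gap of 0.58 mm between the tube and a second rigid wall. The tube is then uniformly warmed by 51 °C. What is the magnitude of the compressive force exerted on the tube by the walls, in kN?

Unrestrained expansion: δ_free = αΔT L = 10.2×10⁻⁶ × 51 × 1900 = 0.9884 mm.
After closing the 0.58 mm clearance, 0.9884 − 0.58 = 0.4084 mm of expansion remains to be suppressed by the wall.
Compatibility: PL/(AE) = 0.4084 mm, so σ = P/A = E × (0.4084/1900) = 21.49 MPa.
Force on the wall = σA = 21.49 × 1950 mm² = 41.91 kN.

P ≈ 41.9 kN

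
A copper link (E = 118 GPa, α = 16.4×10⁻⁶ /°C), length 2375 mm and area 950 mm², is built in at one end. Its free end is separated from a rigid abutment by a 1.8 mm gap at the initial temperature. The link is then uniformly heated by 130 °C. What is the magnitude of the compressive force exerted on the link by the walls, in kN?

P ≈ 154 kN

If the wall were absent the link would grow by αΔT L = 16.4×10⁻⁶ × 130 × 2375 = 5.063 mm.
The gap closes (δ_free > 1.8 mm) and the wall then resists a further 5.063 − 1.8 = 3.263 mm of expansion.
So σ = E(δ_free − g)/L = 118×10³ × 3.263/2375 = 162.1 MPa.
Force on the wall = σA = 162.1 × 950 mm² = 154 kN.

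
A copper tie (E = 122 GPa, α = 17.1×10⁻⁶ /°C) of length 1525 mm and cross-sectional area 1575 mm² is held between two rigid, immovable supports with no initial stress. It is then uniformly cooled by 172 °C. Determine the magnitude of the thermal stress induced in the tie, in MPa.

The supports are rigid, so the total axial strain is zero. The restrained thermal strain is ε = αΔT = 17.1×10⁻⁶ × 172 = 2941.2×10⁻⁶.
Hence σ = E·αΔT = 122×10³ × 2941.2×10⁻⁶ = 358.8 MPa, tensile.

σ ≈ 359 MPa (tensile)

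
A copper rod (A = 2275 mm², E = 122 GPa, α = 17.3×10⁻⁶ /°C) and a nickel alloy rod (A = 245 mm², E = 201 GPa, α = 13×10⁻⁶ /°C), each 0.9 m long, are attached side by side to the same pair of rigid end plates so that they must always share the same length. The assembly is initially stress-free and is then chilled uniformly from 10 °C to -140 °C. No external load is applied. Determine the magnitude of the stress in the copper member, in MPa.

The copper has the larger α, so on cooling it would change length more than the nickel alloy if both were free. The rigid plates force a common final length, so the copper is put into tension and the nickel alloy into compression, with equal and opposite forces P (no external load).
Setting the final lengths equal and cancelling L: (α₁ − α₂)ΔT = P/(A₁E₁) + P/(A₂E₂).
|α₁ − α₂|·ΔT = 4.3×10⁻⁶ × 150 = 0.000645.
1/(A₁E₁) + 1/(A₂E₂) = 1/(2275×122×10³) + 1/(245×201×10³) = 2.391×10⁻⁸ N⁻¹.
So P = 0.000645 / 2.391×10⁻⁸ = 26.98 kN.
σ_{copper} = P/A₁ = 26980/2275 = 11.86 MPa, tensile.

σ ≈ 11.9 MPa (tensile)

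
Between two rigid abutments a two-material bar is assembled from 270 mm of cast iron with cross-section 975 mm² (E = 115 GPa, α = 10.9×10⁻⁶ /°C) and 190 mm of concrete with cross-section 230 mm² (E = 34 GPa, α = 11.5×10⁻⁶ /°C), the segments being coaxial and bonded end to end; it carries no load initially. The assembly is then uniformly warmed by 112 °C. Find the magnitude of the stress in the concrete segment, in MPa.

If the supports were absent, the total length change would be Σ αᵢΔT Lᵢ = 10.9×10⁻⁶×112×270 + 11.5×10⁻⁶×112×190 = 0.5743 mm.
The walls prevent any net length change, so an axial force P (same in every segment) develops. Compatibility: P · Σ Lᵢ/(AᵢEᵢ) = δ_free.
The series flexibility is Σ Lᵢ/(AᵢEᵢ) = 270/(975×115×10³) + 190/(230×34×10³) = 2.67×10⁻⁵ mm/N.
Hence P = δ_free / Σ(L/AE) = 0.5743/2.67×10⁻⁵ = 21.51 kN (compressive).
σ_{concrete} = P / A = 21510 / 230 = 93.51 MPa.

σ ≈ 93.5 MPa (compressive)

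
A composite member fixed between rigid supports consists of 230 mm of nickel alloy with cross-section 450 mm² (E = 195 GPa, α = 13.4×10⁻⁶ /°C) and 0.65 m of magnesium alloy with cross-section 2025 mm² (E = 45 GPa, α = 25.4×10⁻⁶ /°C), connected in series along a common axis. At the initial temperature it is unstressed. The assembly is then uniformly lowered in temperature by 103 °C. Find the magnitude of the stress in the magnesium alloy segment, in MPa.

σ ≈ 102 MPa (tensile)

With the walls removed the bar would change length by δ_free = Σ αᵢΔT Lᵢ = 13.4×10⁻⁶×103×230 + 25.4×10⁻⁶×103×650 = 2.018 mm.
The rigid supports impose zero overall length change; the single axial force P common to all segments must satisfy P Σ Lᵢ/(AᵢEᵢ) = δ_free.
The series flexibility is Σ Lᵢ/(AᵢEᵢ) = 230/(450×195×10³) + 650/(2025×45×10³) = 9.754×10⁻⁶ mm/N.
So P = 2.018 / 9.754×10⁻⁶ = 206.9 kN, tensile.
σ_{magnesium alloy} = P / A = 206900 / 2025 = 102.2 MPa.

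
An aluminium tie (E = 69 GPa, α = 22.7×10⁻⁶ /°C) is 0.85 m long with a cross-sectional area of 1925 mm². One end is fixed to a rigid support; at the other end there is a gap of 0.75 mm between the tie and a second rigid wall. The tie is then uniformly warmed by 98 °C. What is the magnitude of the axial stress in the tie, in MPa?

σ ≈ 92.6 MPa (compressive)

Unrestrained expansion: δ_free = αΔT L = 22.7×10⁻⁶ × 98 × 850 = 1.891 mm.
This exceeds the 0.75 mm gap, so the wall pushes back. The portion of expansion that must be recovered elastically is δ_free − gap = 1.891 − 0.75 = 1.141 mm.
So σ = E(δ_free − g)/L = 69×10³ × 1.141/850 = 92.62 MPa.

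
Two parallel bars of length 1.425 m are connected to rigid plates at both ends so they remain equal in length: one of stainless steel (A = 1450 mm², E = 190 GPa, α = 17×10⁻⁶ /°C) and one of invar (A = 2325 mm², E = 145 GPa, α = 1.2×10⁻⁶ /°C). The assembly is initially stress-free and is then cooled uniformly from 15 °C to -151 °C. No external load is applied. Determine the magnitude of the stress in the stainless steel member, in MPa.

The stainless steel has the larger α, so on cooling it would change length more than the invar if both were free. The rigid plates force a common final length, so the stainless steel is put into tension and the invar into compression, with equal and opposite forces P (no external load).
Compatibility of the two members (thermal + elastic change equal): (α₁ − α₂)ΔT = P·[1/(A₁E₁) + 1/(A₂E₂)].
|α₁ − α₂|·ΔT = 15.8×10⁻⁶ × 166 = 0.002623.
1/(A₁E₁) + 1/(A₂E₂) = 1/(1450×190×10³) + 1/(2325×145×10³) = 6.596×10⁻⁹ N⁻¹.
So P = 0.002623 / 6.596×10⁻⁹ = 397.6 kN.
σ_{stainless steel} = P/A₁ = 397600/1450 = 274.2 MPa, tensile.

σ ≈ 274 MPa (tensile)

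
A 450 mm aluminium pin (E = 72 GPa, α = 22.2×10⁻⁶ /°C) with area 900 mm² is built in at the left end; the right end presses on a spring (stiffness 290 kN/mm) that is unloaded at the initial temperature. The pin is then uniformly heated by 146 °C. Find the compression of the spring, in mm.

If the spring were absent the pin would lengthen by αΔT L = 22.2×10⁻⁶ × 146 × 450 = 1.459 mm.
With a force P in the spring, the elastic change of the pin is PL/(AE) and that of the spring is P/k; compatibility requires their sum to equal δ_free.
So P = δ_free / [L/(AE) + 1/k] = 1.459 / [ 450/(900×72×10³) + 1/(290×10³) ].
P = 1.459 / 1.039×10⁻⁵ = 140300 N.
Spring compression = P/k = 140300/(290×10³) = 0.4839 mm.

δ ≈ 0.484 mm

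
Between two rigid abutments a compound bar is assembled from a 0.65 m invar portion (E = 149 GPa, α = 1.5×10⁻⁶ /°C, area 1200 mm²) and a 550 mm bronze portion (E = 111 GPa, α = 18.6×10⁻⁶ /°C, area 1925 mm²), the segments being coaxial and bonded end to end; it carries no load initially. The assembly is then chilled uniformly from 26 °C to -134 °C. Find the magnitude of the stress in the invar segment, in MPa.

σ ≈ 241 MPa (tensile)

If the supports were absent, the total length change would be Σ αᵢΔT Lᵢ = 1.5×10⁻⁶×160×650 + 18.6×10⁻⁶×160×550 = 1.793 mm.
The walls prevent any net length change, so an axial force P (same in every segment) develops. Compatibility: P · Σ Lᵢ/(AᵢEᵢ) = δ_free.
Σ Lᵢ/(AᵢEᵢ) = 650/(1200×149×10³) + 550/(1925×111×10³) = 6.209×10⁻⁶ mm/N.
So P = 1.793 / 6.209×10⁻⁶ = 288.7 kN, tensile.
σ_{invar} = P / A = 288700 / 1200 = 240.6 MPa.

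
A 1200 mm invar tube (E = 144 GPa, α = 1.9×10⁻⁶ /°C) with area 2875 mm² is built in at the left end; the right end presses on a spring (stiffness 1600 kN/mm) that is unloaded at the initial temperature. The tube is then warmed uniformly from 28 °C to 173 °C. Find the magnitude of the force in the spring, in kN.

If the spring were absent the tube would lengthen by αΔT L = 1.9×10⁻⁶ × 145 × 1200 = 0.3306 mm.
With a force P in the spring, the elastic change of the tube is PL/(AE) and that of the spring is P/k; compatibility requires their sum to equal δ_free.
So P = δ_free / [L/(AE) + 1/k] = 0.3306 / [ 1200/(2875×144×10³) + 1/(1600×10³) ].
P = 0.3306 / 3.524×10⁻⁶ = 93830 N.

P ≈ 93.8 kN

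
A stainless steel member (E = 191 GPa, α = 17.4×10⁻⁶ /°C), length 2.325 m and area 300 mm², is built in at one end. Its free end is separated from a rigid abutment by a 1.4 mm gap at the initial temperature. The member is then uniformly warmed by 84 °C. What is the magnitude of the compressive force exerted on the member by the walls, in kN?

Unrestrained expansion: δ_free = αΔT L = 17.4×10⁻⁶ × 84 × 2325 = 3.398 mm.
This exceeds the 1.4 mm gap, so the wall pushes back. The portion of expansion that must be recovered elastically is δ_free − gap = 3.398 − 1.4 = 1.998 mm.
So σ = E(δ_free − g)/L = 191×10³ × 1.998/2325 = 164.2 MPa.
Force on the wall = σA = 164.2 × 300 mm² = 49.25 kN.

P ≈ 49.2 kN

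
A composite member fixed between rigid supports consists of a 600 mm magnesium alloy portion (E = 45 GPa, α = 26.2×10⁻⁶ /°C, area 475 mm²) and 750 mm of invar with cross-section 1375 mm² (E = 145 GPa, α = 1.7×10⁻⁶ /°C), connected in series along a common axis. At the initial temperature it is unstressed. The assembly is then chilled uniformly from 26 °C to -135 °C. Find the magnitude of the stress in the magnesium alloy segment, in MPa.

σ ≈ 181 MPa (tensile)

Free thermal contraction of the whole bar: Σ αᵢΔT Lᵢ = 26.2×10⁻⁶×161×600 + 1.7×10⁻⁶×161×750 = 2.736 mm.
The rigid supports impose zero overall length change; the single axial force P common to all segments must satisfy P Σ Lᵢ/(AᵢEᵢ) = δ_free.
The series flexibility is Σ Lᵢ/(AᵢEᵢ) = 600/(475×45×10³) + 750/(1375×145×10³) = 3.183×10⁻⁵ mm/N.
P = 2.736 / 3.183×10⁻⁵ = 85960 N = 85.96 kN, tensile.
σ_{magnesium alloy} = P / A = 85960 / 475 = 181 MPa.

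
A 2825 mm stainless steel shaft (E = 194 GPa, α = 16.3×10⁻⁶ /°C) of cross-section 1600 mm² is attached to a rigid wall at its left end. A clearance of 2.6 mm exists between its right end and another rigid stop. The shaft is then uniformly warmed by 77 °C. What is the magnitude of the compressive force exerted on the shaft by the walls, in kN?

P ≈ 104 kN

If the wall were absent the shaft would grow by αΔT L = 16.3×10⁻⁶ × 77 × 2825 = 3.546 mm.
After closing the 2.6 mm clearance, 3.546 − 2.6 = 0.9457 mm of expansion remains to be suppressed by the wall.
So σ = E(δ_free − g)/L = 194×10³ × 0.9457/2825 = 64.94 MPa.
Force on the wall = σA = 64.94 × 1600 mm² = 103.9 kN.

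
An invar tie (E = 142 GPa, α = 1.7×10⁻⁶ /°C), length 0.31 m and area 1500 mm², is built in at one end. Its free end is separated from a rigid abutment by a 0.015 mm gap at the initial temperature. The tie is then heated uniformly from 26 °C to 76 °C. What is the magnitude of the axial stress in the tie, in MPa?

If the wall were absent the tie would grow by αΔT L = 1.7×10⁻⁶ × 50 × 310 = 0.02635 mm.
This exceeds the 0.015 mm gap, so the wall pushes back. The portion of expansion that must be recovered elastically is δ_free − gap = 0.02635 − 0.015 = 0.01135 mm.
That suppressed elongation corresponds to σ = E·Δ/L = 142×10³ × 0.01135/310 = 5.199 MPa.

σ ≈ 5.2 MPa (compressive)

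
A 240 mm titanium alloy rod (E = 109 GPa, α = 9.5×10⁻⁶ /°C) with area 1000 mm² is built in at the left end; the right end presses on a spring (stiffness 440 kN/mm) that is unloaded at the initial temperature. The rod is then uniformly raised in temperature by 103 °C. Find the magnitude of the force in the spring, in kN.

P ≈ 52.5 kN

Free thermal expansion: δ_free = αΔT L = 9.5×10⁻⁶ × 103 × 240 = 0.2348 mm.
Let P be the compressive force at the spring. The rod shortens elastically by PL/(AE) and the spring compresses by P/k; together these equal δ_free.
So P = δ_free / [L/(AE) + 1/k] = 0.2348 / [ 240/(1000×109×10³) + 1/(440×10³) ].
P = 0.2348 / 4.475×10⁻⁶ = 52480 N.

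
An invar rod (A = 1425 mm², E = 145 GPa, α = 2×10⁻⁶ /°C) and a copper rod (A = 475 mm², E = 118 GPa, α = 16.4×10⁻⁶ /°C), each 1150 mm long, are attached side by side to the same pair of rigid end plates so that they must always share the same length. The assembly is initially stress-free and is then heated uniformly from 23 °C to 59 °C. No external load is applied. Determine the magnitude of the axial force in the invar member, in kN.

Equilibrium of a rigid end plate with no external load gives equal and opposite internal forces ±P in the two members. Since α_{copper} > α_{invar}, heating drives the copper into compression and the invar into tension.
Equating the net (thermal + elastic) strains gives |α₁ − α₂|·ΔT = P·[1/(A₁E₁) + 1/(A₂E₂)].
|α₁ − α₂|·ΔT = 14.4×10⁻⁶ × 36 = 0.0005184.
1/(A₁E₁) + 1/(A₂E₂) = 1/(1425×145×10³) + 1/(475×118×10³) = 2.268×10⁻⁸ N⁻¹.
So P = 0.0005184 / 2.268×10⁻⁸ = 22.86 kN.

P ≈ 22.9 kN (tensile in the invar)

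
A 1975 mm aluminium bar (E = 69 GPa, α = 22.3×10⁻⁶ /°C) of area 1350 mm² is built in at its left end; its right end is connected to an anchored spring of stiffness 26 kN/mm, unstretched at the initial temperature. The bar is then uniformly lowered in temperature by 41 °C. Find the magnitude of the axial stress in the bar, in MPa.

If the spring were absent the bar would shorten by αΔT L = 22.3×10⁻⁶ × 41 × 1975 = 1.806 mm.
Let P be the tensile force in the spring. The bar extends elastically by PL/(AE) and the spring stretches by P/k; together these equal δ_free.
So P = δ_free / [L/(AE) + 1/k] = 1.806 / [ 1975/(1350×69×10³) + 1/(26×10³) ].
P = 1.806 / 5.966×10⁻⁵ = 30270 N.
σ = P/A = 30270/1350 = 22.42 MPa.

σ ≈ 22.4 MPa (tensile)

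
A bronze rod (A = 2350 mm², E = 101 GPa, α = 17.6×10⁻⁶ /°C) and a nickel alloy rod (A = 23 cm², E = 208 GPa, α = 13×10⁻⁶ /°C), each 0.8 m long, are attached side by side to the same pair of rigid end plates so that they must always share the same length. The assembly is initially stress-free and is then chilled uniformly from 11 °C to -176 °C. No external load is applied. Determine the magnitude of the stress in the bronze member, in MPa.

σ ≈ 58.1 MPa (tensile)

The bronze has the larger α, so on cooling it would change length more than the nickel alloy if both were free. The rigid plates force a common final length, so the bronze is put into tension and the nickel alloy into compression, with equal and opposite forces P (no external load).
Compatibility of the two members (thermal + elastic change equal): (α₁ − α₂)ΔT = P·[1/(A₁E₁) + 1/(A₂E₂)].
|α₁ − α₂|·ΔT = 4.6×10⁻⁶ × 187 = 0.0008602.
1/(A₁E₁) + 1/(A₂E₂) = 1/(2350×101×10³) + 1/(2300×208×10³) = 6.303×10⁻⁹ N⁻¹.
So P = 0.0008602 / 6.303×10⁻⁹ = 136.5 kN.
σ_{bronze} = P/A₁ = 136500/2350 = 58.07 MPa, tensile.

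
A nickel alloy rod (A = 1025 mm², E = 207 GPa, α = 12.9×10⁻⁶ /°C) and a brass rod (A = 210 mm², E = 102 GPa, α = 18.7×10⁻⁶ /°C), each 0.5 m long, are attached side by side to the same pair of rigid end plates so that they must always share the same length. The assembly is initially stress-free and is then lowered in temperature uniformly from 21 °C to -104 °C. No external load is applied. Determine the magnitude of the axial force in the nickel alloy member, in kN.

P ≈ 14.1 kN (compressive in the nickel alloy)

Equilibrium of a rigid end plate with no external load gives equal and opposite internal forces ±P in the two members. Since α_{brass} > α_{nickel alloy}, cooling drives the brass into tension and the nickel alloy into compression.
Equating the net (thermal + elastic) strains gives |α₁ − α₂|·ΔT = P·[1/(A₁E₁) + 1/(A₂E₂)].
|α₁ − α₂|·ΔT = 5.8×10⁻⁶ × 125 = 0.000725.
1/(A₁E₁) + 1/(A₂E₂) = 1/(1025×207×10³) + 1/(210×102×10³) = 5.14×10⁻⁸ N⁻¹.
So P = 0.000725 / 5.14×10⁻⁸ = 14.11 kN.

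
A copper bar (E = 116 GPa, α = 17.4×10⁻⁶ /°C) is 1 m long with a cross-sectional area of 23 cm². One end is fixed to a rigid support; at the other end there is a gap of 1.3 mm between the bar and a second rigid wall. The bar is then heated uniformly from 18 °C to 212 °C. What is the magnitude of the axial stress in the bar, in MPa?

σ ≈ 241 MPa (compressive)

Free thermal elongation = αΔT L = 17.4×10⁻⁶ × 194 × 1000 = 3.376 mm.
This exceeds the 1.3 mm gap, so the wall pushes back. The portion of expansion that must be recovered elastically is δ_free − gap = 3.376 − 1.3 = 2.076 mm.
Compatibility: PL/(AE) = 2.076 mm, so σ = P/A = E × (2.076/1000) = 240.8 MPa.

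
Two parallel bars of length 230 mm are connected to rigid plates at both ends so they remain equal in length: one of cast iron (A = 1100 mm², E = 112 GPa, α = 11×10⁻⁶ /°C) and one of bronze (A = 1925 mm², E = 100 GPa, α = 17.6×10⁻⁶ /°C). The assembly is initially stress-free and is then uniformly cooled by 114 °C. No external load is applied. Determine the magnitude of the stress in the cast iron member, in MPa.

σ ≈ 51.4 MPa (compressive)

The bronze has the larger α, so on cooling it would change length more than the cast iron if both were free. The rigid plates force a common final length, so the bronze is put into tension and the cast iron into compression, with equal and opposite forces P (no external load).
Setting the final lengths equal and cancelling L: (α₁ − α₂)ΔT = P/(A₁E₁) + P/(A₂E₂).
|α₁ − α₂|·ΔT = 6.6×10⁻⁶ × 114 = 0.0007524.
1/(A₁E₁) + 1/(A₂E₂) = 1/(1100×112×10³) + 1/(1925×100×10³) = 1.331×10⁻⁸ N⁻¹.
So P = 0.0007524 / 1.331×10⁻⁸ = 56.52 kN.
σ_{cast iron} = P/A₁ = 56520/1100 = 51.38 MPa, compressive.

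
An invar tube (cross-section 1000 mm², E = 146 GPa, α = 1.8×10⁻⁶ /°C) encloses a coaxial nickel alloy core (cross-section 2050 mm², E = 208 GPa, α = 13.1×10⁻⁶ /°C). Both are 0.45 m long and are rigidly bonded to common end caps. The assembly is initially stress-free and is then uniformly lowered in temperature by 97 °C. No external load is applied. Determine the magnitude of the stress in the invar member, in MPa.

σ ≈ 119 MPa (compressive)

The nickel alloy has the larger α, so on cooling it would change length more than the invar if both were free. The rigid plates force a common final length, so the nickel alloy is put into tension and the invar into compression, with equal and opposite forces P (no external load).
Compatibility of the two members (thermal + elastic change equal): (α₁ − α₂)ΔT = P·[1/(A₁E₁) + 1/(A₂E₂)].
|α₁ − α₂|·ΔT = 11.3×10⁻⁶ × 97 = 0.001096.
1/(A₁E₁) + 1/(A₂E₂) = 1/(1000×146×10³) + 1/(2050×208×10³) = 9.195×10⁻⁹ N⁻¹.
P = 0.001096 / 9.195×10⁻⁹ = 119200 N = 119.2 kN.
σ_{invar} = P/A₁ = 119200/1000 = 119.2 MPa, compressive.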